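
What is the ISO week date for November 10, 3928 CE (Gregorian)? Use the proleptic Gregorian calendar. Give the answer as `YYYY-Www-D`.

3928-W45-6

The weekday is Saturday (ISO weekday 6).
That Saturday belongs to ISO week 45 of ISO year 3928.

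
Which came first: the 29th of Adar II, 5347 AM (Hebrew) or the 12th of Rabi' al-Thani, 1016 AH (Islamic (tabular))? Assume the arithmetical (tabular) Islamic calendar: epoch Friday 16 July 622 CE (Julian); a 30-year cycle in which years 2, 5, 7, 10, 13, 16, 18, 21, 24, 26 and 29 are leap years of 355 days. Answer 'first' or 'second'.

The two dates have Julian Day Numbers 2300797 and 2308222 respectively.
Since 2300797 < 2308222, the first date comes first.

first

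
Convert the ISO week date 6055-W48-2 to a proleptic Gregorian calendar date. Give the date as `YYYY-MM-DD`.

6055-11-30

ISO week 1 of 6055 is the week containing the first Thursday of 6055.
Week 48, day 2 (Tuesday) lands on 6055-11-30.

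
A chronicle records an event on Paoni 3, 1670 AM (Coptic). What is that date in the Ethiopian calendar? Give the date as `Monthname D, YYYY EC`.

Sene 3, 1946 EC

Both dates share Julian Day Number 2434904; in the Ethiopian calendar that is 3 Sene 1946 EC.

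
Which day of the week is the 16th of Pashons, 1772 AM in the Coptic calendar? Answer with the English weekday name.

In the Gregorian calendar this is 24 May 2056 (JDN 2472143).
2472143 ≡ 2 (mod 7); counting from Monday = 0 gives Wednesday.

Wednesday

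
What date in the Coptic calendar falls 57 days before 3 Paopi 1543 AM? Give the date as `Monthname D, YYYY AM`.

Mesori 11, 1542 AM

Counting 57 days back from JDN 2388277 reaches JDN 2388220, which is Mesori 11, 1542 AM.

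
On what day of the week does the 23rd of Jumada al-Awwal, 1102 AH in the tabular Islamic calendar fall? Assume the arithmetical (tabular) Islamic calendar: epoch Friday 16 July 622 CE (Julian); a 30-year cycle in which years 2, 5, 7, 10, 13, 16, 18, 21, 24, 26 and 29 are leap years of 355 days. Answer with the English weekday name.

Thursday

In the Gregorian calendar this is 22 February 1691 (JDN 2338738).
JDN 2338738 mod 7 = 3, and JDN 0 was a Monday, so this is a Thursday.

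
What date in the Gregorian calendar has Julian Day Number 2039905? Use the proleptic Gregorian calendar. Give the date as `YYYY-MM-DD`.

Counting from JDN 2299161 = 15 Oct 1582 gives an offset of -259256 days.

0872-12-19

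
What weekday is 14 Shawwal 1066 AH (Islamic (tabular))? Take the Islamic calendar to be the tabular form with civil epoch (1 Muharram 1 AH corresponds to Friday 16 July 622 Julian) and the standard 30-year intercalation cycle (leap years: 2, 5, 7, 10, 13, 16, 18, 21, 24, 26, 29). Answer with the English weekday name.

Saturday

Equivalently 5 August 1656 Gregorian, JDN 2326119.
JDN 2326119 mod 7 = 5, and JDN 0 was a Monday, so this is a Saturday.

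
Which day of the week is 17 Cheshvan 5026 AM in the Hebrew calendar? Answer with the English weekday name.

This is JDN 2183400 (4 November 1265 Gregorian).
JDN 2183400 mod 7 = 2, and JDN 0 was a Monday, so this is a Wednesday.

Wednesday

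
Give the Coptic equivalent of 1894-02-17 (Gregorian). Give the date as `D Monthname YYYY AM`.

Julian Day Number of the source date = 2412877.
Converting JDN 2412877 to the Coptic calendar gives 11 Meshir 1610 AM.

11 Meshir 1610 AM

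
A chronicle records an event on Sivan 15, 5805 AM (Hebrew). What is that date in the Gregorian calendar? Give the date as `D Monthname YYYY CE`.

31 May 2045 CE

Both dates share Julian Day Number 2468132; in the Gregorian calendar that is 31 May 2045 CE.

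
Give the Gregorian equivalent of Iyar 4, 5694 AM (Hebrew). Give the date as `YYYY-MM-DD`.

1934-04-19

Julian Day Number of the source date = 2427547.
Converting JDN 2427547 to the Gregorian calendar gives 19 April 1934 CE.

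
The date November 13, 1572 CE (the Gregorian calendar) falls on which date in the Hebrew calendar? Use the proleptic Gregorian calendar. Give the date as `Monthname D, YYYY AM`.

Both dates share Julian Day Number 2295538; in the Hebrew calendar that is 27 Cheshvan 5333 AM.

Cheshvan 27, 5333 AM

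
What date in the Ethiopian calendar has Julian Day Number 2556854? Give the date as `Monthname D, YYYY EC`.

JDN 2556854 is 29 April 2288 in the Gregorian calendar.
In the Ethiopian calendar that day is Miyazya 19, 2280 EC.

Miyazya 19, 2280 EC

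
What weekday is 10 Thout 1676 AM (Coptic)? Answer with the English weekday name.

Equivalently 21 September 1959 Gregorian, JDN 2436833.
JDN 2436833 mod 7 = 0, and JDN 0 was a Monday, so this is a Monday.

Monday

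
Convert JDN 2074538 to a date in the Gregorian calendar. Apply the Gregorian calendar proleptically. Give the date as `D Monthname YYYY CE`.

16 October 967 CE

JDN 2451545 is 1 Jan 2000; 2074538 is −377007 days from there.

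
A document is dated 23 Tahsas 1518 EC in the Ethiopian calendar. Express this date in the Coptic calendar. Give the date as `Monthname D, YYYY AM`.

Julian Day Number of the source date = 2278417.
Converting JDN 2278417 to the Coptic calendar gives 23 Koiak 1242 AM.

Koiak 23, 1242 AM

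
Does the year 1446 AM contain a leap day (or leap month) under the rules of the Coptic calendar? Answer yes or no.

1446 mod 4 = 2; in the Coptic calendar a year is leap when year mod 4 = 3, so it is a common year.

no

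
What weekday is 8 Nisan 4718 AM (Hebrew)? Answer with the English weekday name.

Equivalently 4 April 958 Gregorian, JDN 2071056.
Since JDN mod 7 = 1 (0 = Monday), the day is Tuesday.

Tuesday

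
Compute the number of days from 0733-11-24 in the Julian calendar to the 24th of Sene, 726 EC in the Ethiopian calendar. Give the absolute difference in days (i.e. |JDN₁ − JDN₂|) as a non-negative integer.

206

JDN of the first date = 1989114.
JDN of the second date = 1989320.
|1989320 − 1989114| = 206.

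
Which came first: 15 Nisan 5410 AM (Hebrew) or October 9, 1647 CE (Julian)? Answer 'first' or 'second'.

First date → JDN 2323816; second date → JDN 2322906.
JDN 2322906 < JDN 2323816, so the second date is earlier.

second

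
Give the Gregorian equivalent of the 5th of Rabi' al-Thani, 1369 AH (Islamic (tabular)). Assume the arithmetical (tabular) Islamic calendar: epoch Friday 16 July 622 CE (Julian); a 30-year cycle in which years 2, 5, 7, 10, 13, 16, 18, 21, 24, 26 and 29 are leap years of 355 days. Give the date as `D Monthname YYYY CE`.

Both dates share Julian Day Number 2433307; in the Gregorian calendar that is 25 January 1950 CE.

25 January 1950 CE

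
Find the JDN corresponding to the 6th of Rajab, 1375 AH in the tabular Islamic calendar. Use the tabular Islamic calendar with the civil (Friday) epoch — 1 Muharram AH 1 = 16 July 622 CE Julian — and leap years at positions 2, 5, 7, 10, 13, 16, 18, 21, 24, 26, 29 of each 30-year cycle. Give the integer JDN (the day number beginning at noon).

Equivalently 18 February 1956 (Gregorian).
JDN 2451545 is 1 January 2000 CE (Gregorian); the target day is −16023 days from there, so JDN = 2435522.

2435522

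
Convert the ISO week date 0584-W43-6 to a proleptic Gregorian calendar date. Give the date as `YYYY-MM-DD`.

ISO week 1 of 584 is the week containing the first Thursday of 584.
Week 43, day 6 (Saturday) lands on 0584-10-23.

0584-10-23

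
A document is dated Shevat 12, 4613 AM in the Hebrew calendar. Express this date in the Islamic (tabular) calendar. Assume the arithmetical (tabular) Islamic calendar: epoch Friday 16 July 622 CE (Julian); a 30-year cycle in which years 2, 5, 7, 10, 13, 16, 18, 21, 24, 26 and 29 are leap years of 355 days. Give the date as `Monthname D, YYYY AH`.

Julian Day Number of the source date = 2032641.
Converting JDN 2032641 to the tabular Islamic calendar gives 10 Sha'ban 238 AH.

Sha'ban 10, 238 AH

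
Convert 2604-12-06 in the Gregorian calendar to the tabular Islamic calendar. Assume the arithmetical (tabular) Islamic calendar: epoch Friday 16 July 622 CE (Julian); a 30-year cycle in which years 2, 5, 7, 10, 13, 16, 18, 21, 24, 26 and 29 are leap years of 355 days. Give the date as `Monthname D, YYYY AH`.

Rabi' al-Awwal 22, 2044 AH

Julian Day Number of the source date = 2672491.
Converting JDN 2672491 to the tabular Islamic calendar gives 22 Rabi' al-Awwal 2044 AH.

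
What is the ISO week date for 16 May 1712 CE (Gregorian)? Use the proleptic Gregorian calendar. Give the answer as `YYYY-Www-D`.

The weekday is Monday (ISO weekday 1).
That Monday belongs to ISO week 20 of ISO year 1712.

1712-W20-1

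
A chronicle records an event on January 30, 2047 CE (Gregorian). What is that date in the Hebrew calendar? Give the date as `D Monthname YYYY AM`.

3 Shevat 5807 AM

Julian Day Number of the source date = 2468741.
Converting JDN 2468741 to the Hebrew calendar gives 3 Shevat 5807 AM.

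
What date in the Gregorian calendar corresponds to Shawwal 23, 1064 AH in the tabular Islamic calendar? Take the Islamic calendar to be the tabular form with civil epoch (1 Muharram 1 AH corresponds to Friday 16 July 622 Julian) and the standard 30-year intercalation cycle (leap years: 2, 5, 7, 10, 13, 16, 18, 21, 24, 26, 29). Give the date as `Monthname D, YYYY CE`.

September 6, 1654 CE

Julian Day Number of the source date = 2325420.
Converting JDN 2325420 to the Gregorian calendar gives 6 September 1654 CE.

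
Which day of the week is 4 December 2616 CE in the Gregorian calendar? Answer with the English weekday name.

Wednesday

Since JDN mod 7 = 2 (0 = Monday), the day is Wednesday.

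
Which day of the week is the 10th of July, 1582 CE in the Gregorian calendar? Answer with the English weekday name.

Since JDN mod 7 = 5 (0 = Monday), the day is Saturday.

Saturday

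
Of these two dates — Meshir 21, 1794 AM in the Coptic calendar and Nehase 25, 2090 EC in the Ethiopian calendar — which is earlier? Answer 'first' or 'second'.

The two dates have Julian Day Numbers 2480093 and 2487582 respectively.
Since 2480093 < 2487582, the first date comes first.

first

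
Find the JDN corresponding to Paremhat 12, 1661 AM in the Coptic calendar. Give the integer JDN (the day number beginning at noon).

2431536

In the Gregorian calendar the same day is 21 March 1945.
JDN 2299161 is 15 October 1582 CE (Gregorian); the target day is +132375 days from there, so JDN = 2431536.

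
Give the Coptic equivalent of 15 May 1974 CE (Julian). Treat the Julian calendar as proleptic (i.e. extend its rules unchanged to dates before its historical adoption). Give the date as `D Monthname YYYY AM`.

The source date corresponds to 28 May 1974 in the Gregorian calendar (JDN 2442196).
That day falls on 20 Pashons 1690 AM in the Coptic calendar.

20 Pashons 1690 AM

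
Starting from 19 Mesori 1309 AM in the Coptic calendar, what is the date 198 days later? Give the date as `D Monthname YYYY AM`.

Counting 198 days forward from JDN 2303125 reaches JDN 2303323, which is 2 Paremhat 1310 AM.

2 Paremhat 1310 AM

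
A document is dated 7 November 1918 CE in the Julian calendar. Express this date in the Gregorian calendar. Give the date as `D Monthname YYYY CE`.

20 November 1918 CE

The Julian–Gregorian offset here is 13 days (Julian trailing).
7 November 1918 Julian + 13 days → 20 November 1918 Gregorian.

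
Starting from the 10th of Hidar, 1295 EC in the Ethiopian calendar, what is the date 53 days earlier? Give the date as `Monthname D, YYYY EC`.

Meskerem 17, 1295 EC

JDN of the 10th of Hidar, 1295 EC = 2196923.
2196923 − 53 = 2196870.
JDN 2196870 in the Ethiopian calendar is Meskerem 17, 1295 EC.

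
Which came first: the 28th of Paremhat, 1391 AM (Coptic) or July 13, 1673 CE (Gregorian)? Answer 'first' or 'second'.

First date → JDN 2332934; second date → JDN 2332305.
JDN 2332305 < JDN 2332934, so the second date is earlier.

second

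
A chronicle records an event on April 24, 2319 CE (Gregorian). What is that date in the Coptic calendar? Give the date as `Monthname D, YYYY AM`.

Julian Day Number of the source date = 2568170.
Converting JDN 2568170 to the Coptic calendar gives 13 Parmouti 2035 AM.

Parmouti 13, 2035 AM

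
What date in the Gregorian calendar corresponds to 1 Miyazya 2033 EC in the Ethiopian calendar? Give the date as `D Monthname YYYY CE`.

Julian Day Number of the source date = 2466619.
Converting JDN 2466619 to the Gregorian calendar gives 9 April 2041 CE.

9 April 2041 CE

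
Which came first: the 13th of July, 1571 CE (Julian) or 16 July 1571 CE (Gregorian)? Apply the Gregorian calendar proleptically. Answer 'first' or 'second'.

second

First date → JDN 2295059; second date → JDN 2295052.
JDN 2295052 < JDN 2295059, so the second date is earlier.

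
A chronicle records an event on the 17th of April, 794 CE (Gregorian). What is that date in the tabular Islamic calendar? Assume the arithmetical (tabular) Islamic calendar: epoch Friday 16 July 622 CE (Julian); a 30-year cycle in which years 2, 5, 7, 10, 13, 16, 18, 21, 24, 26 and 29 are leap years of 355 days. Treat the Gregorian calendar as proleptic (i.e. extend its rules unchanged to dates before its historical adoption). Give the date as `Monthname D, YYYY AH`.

Muharram 7, 178 AH

Julian Day Number of the source date = 2011169.
Converting JDN 2011169 to the tabular Islamic calendar gives 7 Muharram 178 AH.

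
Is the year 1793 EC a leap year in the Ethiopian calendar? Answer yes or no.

no

1793 mod 4 = 1; in the Ethiopian calendar a year is leap when year mod 4 = 3, so it is a common year.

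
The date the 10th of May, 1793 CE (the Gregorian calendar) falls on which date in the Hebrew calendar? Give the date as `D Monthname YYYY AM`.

28 Iyar 5553 AM

Both dates share Julian Day Number 2376070; in the Hebrew calendar that is 28 Iyar 5553 AM.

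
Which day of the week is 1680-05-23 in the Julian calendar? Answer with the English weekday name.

Sunday

This is JDN 2334821 (2 June 1680 Gregorian).
2334821 ≡ 6 (mod 7); counting from Monday = 0 gives Sunday.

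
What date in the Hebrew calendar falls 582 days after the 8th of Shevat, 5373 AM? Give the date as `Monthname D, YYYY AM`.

The starting date is JDN 2310226; 2310226 + 582 = 2310808.
JDN 2310808 corresponds to Tishrei 1, 5375 AM.

Tishrei 1, 5375 AM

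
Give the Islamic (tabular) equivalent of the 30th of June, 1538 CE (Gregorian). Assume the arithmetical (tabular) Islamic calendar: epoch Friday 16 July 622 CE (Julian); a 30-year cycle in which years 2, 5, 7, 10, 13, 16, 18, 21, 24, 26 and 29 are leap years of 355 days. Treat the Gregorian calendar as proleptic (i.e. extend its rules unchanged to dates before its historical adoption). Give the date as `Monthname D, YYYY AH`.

Both dates share Julian Day Number 2282983; in the tabular Islamic calendar that is 22 Muharram 945 AH.

Muharram 22, 945 AH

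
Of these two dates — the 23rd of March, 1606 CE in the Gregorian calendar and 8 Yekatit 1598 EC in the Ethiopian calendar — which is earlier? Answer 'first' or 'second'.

second

The two dates have Julian Day Numbers 2307721 and 2307682 respectively.
Since 2307682 < 2307721, the second date comes first.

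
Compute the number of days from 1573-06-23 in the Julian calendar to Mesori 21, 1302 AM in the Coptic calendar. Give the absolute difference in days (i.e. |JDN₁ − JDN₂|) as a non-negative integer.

4800

First date → JDN 2295770; second date → JDN 2300570.
The interval is |2295770 − 2300570| = 4800 days.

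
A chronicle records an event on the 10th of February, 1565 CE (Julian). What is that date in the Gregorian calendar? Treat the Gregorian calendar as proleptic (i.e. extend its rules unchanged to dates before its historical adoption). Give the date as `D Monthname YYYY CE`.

For dates in this range the Gregorian date is 10 days ahead of the Julian.
10 February 1565 Julian + 10 days → 20 February 1565 Gregorian.

20 February 1565 CE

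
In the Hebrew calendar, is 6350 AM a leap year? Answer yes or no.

Hebrew year 6350 is year 4 of its 19-year Metonic cycle; leap years are at positions 3, 6, 8, 11, 14, 17, 19, so it is a common year (12 months).

no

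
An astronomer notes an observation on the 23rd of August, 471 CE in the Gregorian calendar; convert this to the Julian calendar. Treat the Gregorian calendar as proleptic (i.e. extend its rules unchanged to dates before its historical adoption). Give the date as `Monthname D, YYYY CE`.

August 22, 471 CE

The Julian–Gregorian offset here is 1 day (Julian trailing).
23 August 471 Gregorian − 1 day → 22 August 471 Julian.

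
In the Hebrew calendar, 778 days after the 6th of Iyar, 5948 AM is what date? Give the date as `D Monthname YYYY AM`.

17 Sivan 5950 AM

Counting 778 days forward from JDN 2520334 reaches JDN 2521112, which is 17 Sivan 5950 AM.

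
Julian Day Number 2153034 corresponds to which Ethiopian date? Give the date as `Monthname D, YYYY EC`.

JDN 2153034 is 15 September 1182 in the proleptic Gregorian calendar.
In the Ethiopian calendar that day is Meskerem 11, 1175 EC.

Meskerem 11, 1175 EC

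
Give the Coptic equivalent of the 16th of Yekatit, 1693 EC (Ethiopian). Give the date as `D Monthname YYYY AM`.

Julian Day Number of the source date = 2342389.
Converting JDN 2342389 to the Coptic calendar gives 16 Meshir 1417 AM.

16 Meshir 1417 AM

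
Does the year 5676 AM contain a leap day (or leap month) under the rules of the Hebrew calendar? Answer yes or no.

Hebrew year 5676 is year 14 of its 19-year Metonic cycle; leap years are at positions 3, 6, 8, 11, 14, 17, 19, so it is a leap year (13 months).

yes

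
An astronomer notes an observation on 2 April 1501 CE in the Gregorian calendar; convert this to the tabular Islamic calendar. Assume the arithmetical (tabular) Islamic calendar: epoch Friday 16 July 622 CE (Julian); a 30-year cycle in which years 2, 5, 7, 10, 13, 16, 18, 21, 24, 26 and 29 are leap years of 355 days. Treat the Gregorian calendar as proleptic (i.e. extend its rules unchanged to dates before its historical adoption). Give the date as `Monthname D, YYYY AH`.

Ramadan 3, 906 AH

Julian Day Number of the source date = 2269380.
Converting JDN 2269380 to the tabular Islamic calendar gives 3 Ramadan 906 AH.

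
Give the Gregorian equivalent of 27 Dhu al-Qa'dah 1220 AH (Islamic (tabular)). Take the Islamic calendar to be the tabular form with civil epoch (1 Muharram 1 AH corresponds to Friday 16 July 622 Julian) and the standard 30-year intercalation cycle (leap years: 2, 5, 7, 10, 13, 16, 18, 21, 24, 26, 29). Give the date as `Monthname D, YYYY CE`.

February 16, 1806 CE

Both dates share Julian Day Number 2380734; in the Gregorian calendar that is 16 February 1806 CE.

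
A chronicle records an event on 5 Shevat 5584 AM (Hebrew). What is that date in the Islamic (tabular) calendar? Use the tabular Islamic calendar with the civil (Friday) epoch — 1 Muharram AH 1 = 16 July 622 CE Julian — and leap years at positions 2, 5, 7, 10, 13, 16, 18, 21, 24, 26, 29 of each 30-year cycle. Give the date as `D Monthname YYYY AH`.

Both dates share Julian Day Number 2387266; in the tabular Islamic calendar that is 3 Jumada al-Awwal 1239 AH.

3 Jumada al-Awwal 1239 AH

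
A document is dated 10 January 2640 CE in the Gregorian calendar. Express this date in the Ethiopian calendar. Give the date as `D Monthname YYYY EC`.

26 Tahsas 2632 EC

Julian Day Number of the source date = 2685309.
Converting JDN 2685309 to the Ethiopian calendar gives 26 Tahsas 2632 EC.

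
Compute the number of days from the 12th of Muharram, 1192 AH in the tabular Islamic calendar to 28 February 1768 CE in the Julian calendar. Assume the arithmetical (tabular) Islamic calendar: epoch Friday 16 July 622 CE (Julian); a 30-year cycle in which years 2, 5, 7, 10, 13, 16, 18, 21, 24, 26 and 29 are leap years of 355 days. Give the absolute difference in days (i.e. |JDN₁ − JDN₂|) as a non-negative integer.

First date → JDN 2370502; second date → JDN 2366878.
The interval is |2370502 − 2366878| = 3624 days.

3624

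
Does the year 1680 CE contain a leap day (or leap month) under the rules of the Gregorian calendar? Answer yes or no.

1680 is divisible by 4 and not by 100, so it is a leap year.

yes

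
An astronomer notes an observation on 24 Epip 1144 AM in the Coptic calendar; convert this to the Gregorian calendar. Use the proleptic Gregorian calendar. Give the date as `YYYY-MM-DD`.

1428-07-27

Both dates share Julian Day Number 2242834; in the Gregorian calendar that is 27 July 1428 CE.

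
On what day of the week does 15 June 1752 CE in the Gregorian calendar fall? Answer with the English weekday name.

2361131 ≡ 3 (mod 7); counting from Monday = 0 gives Thursday.

Thursday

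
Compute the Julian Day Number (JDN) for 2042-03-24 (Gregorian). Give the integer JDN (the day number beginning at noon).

2466968

JDN 2400001 is 17 November 1858 CE (Gregorian), MJD 0; the target day is +66967 days from there, so JDN = 2466968.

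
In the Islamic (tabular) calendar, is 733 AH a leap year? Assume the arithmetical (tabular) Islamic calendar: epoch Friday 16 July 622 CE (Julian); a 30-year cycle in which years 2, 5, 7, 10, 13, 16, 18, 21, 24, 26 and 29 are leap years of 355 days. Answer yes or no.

Year 733 AH is year 13 of its 30-year cycle; leap positions are 2, 5, 7, 10, 13, 16, 18, 21, 24, 26, 29, so it is a leap year (355 days).

yes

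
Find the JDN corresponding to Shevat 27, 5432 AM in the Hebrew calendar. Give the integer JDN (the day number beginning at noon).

Equivalently 26 January 1672 (Gregorian).
JDN 2451545 is 1 January 2000 CE (Gregorian); the target day is −119774 days from there, so JDN = 2331771.

2331771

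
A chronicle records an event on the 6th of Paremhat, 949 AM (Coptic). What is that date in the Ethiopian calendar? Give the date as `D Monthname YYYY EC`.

Both dates share Julian Day Number 2171472; in the Ethiopian calendar that is 6 Megabit 1225 EC.

6 Megabit 1225 EC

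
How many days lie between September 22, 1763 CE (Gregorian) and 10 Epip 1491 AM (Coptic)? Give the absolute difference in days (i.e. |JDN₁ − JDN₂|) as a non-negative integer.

4314

First date → JDN 2365247; second date → JDN 2369561.
The interval is |2365247 − 2369561| = 4314 days.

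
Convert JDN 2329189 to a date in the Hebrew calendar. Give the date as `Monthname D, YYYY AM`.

The Gregorian equivalent of JDN 2329189 is 31 December 1664.
In the Hebrew calendar that day is Tevet 13, 5425 AM.

Tevet 13, 5425 AM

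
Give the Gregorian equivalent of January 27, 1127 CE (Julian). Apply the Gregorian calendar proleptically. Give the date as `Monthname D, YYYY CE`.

For dates in this range the Gregorian date is 7 days ahead of the Julian.
27 January 1127 Julian + 7 days → 3 February 1127 Gregorian.

February 3, 1127 CE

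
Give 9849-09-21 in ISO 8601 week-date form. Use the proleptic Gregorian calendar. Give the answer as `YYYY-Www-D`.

9849-W38-5

The weekday is Friday (ISO weekday 5).
That Friday belongs to ISO week 38 of ISO year 9849.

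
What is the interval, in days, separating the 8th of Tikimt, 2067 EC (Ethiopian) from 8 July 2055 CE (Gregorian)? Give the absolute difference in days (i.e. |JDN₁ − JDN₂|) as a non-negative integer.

First date → JDN 2478864; second date → JDN 2471822.
The interval is |2478864 − 2471822| = 7042 days.

7042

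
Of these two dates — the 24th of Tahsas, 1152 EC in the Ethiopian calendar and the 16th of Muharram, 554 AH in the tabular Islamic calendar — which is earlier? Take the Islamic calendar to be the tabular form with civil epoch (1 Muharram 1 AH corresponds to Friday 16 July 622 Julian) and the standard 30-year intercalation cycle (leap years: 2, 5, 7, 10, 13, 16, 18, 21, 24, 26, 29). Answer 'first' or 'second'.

First date → JDN 2144737; second date → JDN 2144420.
JDN 2144420 < JDN 2144737, so the second date is earlier.

second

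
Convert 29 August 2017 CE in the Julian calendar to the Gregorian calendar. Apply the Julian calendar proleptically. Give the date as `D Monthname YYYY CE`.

11 September 2017 CE

At this point the Julian calendar is 13 days behind the Gregorian.
29 August 2017 Julian + 13 days → 11 September 2017 Gregorian.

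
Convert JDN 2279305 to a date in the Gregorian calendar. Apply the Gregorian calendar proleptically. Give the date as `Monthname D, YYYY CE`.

June 4, 1528 CE

JDN 2451545 is 1 Jan 2000; 2279305 is −172240 days from there.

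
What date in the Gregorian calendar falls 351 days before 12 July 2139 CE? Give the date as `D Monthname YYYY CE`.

JDN of 12 July 2139 CE = 2502506.
2502506 − 351 = 2502155.
JDN 2502155 in the Gregorian calendar is 26 July 2138 CE.

26 July 2138 CE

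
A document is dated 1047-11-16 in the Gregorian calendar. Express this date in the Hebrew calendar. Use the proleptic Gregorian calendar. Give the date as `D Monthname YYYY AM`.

18 Cheshvan 4808 AM

Both dates share Julian Day Number 2103788; in the Hebrew calendar that is 18 Cheshvan 4808 AM.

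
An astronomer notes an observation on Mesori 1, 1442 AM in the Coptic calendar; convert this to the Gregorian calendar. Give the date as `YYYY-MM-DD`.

Both dates share Julian Day Number 2351685; in the Gregorian calendar that is 5 August 1726 CE.

1726-08-05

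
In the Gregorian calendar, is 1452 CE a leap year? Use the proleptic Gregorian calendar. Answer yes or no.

1452 is divisible by 4 and not by 100, so it is a leap year.

yes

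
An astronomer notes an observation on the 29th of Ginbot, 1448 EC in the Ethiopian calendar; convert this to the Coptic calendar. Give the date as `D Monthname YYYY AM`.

Julian Day Number of the source date = 2253006.
Converting JDN 2253006 to the Coptic calendar gives 29 Pashons 1172 AM.

29 Pashons 1172 AM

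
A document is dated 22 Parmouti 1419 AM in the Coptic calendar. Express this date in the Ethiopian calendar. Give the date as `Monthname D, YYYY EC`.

Julian Day Number of the source date = 2343185.
Converting JDN 2343185 to the Ethiopian calendar gives 22 Miyazya 1695 EC.

Miyazya 22, 1695 EC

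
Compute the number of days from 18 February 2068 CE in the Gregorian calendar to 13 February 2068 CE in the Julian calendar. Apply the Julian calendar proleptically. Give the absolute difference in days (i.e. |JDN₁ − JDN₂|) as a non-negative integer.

8

JDN of the first date = 2476430.
JDN of the second date = 2476438.
|2476438 − 2476430| = 8.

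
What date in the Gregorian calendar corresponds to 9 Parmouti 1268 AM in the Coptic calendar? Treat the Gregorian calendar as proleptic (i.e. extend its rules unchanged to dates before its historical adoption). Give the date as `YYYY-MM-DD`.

Both dates share Julian Day Number 2288020; in the Gregorian calendar that is 14 April 1552 CE.

1552-04-14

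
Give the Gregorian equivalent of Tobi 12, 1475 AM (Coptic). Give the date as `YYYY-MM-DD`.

1759-01-18

Both dates share Julian Day Number 2363539; in the Gregorian calendar that is 18 January 1759 CE.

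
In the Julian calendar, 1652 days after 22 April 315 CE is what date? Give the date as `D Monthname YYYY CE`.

JDN of 22 April 315 CE = 1836223.
1836223 + 1652 = 1837875.
JDN 1837875 in the Julian calendar is 30 October 319 CE.

30 October 319 CE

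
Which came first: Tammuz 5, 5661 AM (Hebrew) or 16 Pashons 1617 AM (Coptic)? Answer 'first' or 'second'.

second

First date → JDN 2415558; second date → JDN 2415529.
JDN 2415529 < JDN 2415558, so the second date is earlier.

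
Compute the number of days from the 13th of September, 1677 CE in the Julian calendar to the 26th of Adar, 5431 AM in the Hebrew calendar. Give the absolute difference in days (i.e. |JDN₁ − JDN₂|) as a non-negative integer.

JDN of the first date = 2333838.
JDN of the second date = 2331447.
|2331447 − 2333838| = 2391.

2391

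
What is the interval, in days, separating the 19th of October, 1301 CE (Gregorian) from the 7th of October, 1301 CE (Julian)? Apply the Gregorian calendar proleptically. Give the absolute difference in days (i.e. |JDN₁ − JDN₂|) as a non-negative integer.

First date → JDN 2196532; second date → JDN 2196528.
The interval is |2196532 − 2196528| = 4 days.

4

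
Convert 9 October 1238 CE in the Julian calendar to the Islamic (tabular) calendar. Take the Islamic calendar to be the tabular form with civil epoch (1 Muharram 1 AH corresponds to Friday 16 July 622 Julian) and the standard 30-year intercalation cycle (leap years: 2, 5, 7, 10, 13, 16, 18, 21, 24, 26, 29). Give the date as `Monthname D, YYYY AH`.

Julian Day Number of the source date = 2173519.
Converting JDN 2173519 to the tabular Islamic calendar gives 27 Safar 636 AH.

Safar 27, 636 AH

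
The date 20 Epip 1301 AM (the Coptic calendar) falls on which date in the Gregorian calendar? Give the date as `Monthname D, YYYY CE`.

July 24, 1585 CE

Julian Day Number of the source date = 2300174.
Converting JDN 2300174 to the Gregorian calendar gives 24 July 1585 CE.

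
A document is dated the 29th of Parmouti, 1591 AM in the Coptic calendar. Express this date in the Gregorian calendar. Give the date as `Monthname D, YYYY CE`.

Both dates share Julian Day Number 2406015; in the Gregorian calendar that is 6 May 1875 CE.

May 6, 1875 CE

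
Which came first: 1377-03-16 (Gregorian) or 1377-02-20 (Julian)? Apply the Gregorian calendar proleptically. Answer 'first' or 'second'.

The two dates have Julian Day Numbers 2224074 and 2224058 respectively.
Since 2224058 < 2224074, the second date comes first.

second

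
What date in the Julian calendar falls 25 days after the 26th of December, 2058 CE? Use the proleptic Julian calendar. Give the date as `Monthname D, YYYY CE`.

Counting 25 days forward from JDN 2473102 reaches JDN 2473127, which is January 20, 2059 CE.

January 20, 2059 CE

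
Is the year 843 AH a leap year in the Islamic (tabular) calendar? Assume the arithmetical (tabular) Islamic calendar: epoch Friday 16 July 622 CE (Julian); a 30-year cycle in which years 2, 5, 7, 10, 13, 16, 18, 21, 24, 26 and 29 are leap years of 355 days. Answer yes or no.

no

Year 843 AH is year 3 of its 30-year cycle; leap positions are 2, 5, 7, 10, 13, 16, 18, 21, 24, 26, 29, so it is a common year (354 days).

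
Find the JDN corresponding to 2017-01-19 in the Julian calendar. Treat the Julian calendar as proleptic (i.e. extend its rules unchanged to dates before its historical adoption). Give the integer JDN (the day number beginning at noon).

In the Gregorian calendar the same day is 1 February 2017.
JDN 2400001 is 17 November 1858 CE (Gregorian), MJD 0; the target day is +57785 days from there, so JDN = 2457786.

2457786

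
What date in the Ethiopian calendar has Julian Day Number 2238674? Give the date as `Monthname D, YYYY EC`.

JDN 2238674 is 7 March 1417 in the proleptic Gregorian calendar.
In the Ethiopian calendar that day is Megabit 2, 1409 EC.

Megabit 2, 1409 EC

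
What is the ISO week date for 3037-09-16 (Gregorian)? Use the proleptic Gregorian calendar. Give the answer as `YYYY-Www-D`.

The weekday is Saturday (ISO weekday 6).
That Saturday belongs to ISO week 37 of ISO year 3037.

3037-W37-6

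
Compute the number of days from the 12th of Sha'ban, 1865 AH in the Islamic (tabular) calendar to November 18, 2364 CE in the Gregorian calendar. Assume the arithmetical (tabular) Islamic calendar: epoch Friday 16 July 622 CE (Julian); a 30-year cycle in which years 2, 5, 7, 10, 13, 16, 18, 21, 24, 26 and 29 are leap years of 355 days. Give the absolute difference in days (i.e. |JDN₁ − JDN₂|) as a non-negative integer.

24382

First date → JDN 2609197; second date → JDN 2584815.
The interval is |2609197 − 2584815| = 24382 days.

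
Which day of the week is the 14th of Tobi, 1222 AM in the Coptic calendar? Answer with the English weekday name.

Friday

Equivalently 19 January 1506 Gregorian, JDN 2271133.
JDN 2271133 mod 7 = 4, and JDN 0 was a Monday, so this is a Friday.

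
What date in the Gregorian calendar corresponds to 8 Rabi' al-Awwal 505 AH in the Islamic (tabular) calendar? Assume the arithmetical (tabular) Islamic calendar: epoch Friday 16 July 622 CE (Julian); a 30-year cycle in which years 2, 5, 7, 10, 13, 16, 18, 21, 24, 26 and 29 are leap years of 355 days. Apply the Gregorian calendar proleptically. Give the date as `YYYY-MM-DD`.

Julian Day Number of the source date = 2127107.
Converting JDN 2127107 to the Gregorian calendar gives 21 September 1111 CE.

1111-09-21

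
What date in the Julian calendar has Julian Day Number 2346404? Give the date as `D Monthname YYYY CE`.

8 February 1712 CE

JDN 2346404 is 19 February 1712 in the Gregorian calendar.
In the Julian calendar that day is 8 February 1712 CE.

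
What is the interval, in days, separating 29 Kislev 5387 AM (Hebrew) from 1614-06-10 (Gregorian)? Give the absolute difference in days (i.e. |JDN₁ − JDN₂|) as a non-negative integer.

4574

First date → JDN 2315296; second date → JDN 2310722.
The interval is |2315296 − 2310722| = 4574 days.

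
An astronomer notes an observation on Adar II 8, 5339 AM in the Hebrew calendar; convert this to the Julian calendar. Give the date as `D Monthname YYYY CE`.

Both dates share Julian Day Number 2297852; in the Julian calendar that is 6 March 1579 CE.

6 March 1579 CE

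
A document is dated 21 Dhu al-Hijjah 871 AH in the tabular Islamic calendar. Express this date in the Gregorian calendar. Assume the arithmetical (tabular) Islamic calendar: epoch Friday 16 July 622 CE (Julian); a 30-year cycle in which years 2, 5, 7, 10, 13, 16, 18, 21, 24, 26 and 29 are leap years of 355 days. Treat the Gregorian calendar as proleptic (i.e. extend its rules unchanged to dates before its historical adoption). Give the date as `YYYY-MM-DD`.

Julian Day Number of the source date = 2257084.
Converting JDN 2257084 to the Gregorian calendar gives 2 August 1467 CE.

1467-08-02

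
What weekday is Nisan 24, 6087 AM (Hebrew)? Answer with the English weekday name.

Saturday

This is JDN 2571084 (16 April 2327 Gregorian).
JDN 2571084 mod 7 = 5, and JDN 0 was a Monday, so this is a Saturday.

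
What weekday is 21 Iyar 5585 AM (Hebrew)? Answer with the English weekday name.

Equivalently 9 May 1825 Gregorian, JDN 2387756.
Since JDN mod 7 = 0 (0 = Monday), the day is Monday.

Monday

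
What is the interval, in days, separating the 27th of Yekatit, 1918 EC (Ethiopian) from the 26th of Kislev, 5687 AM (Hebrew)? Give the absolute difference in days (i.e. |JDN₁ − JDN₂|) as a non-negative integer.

JDN of the first date = 2424581.
JDN of the second date = 2424852.
|2424852 − 2424581| = 271.

271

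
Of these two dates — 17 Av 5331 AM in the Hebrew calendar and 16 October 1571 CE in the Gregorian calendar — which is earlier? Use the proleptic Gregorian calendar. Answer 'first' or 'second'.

first

Converting both to JDN: 2295085 vs 2295144; the smaller is the first.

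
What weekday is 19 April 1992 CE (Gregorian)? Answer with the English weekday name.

Since JDN mod 7 = 6 (0 = Monday), the day is Sunday.

Sunday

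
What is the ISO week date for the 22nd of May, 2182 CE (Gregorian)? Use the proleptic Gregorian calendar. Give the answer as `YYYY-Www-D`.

The weekday is Wednesday (ISO weekday 3).
That Wednesday belongs to ISO week 21 of ISO year 2182.

2182-W21-3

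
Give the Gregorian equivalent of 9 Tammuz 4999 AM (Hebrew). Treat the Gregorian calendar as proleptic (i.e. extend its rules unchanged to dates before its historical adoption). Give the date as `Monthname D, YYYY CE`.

Julian Day Number of the source date = 2173766.
Converting JDN 2173766 to the Gregorian calendar gives 20 June 1239 CE.

June 20, 1239 CE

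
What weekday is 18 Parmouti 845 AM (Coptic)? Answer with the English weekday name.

Equivalently 20 April 1129 Gregorian, JDN 2133528.
JDN 2133528 mod 7 = 5, and JDN 0 was a Monday, so this is a Saturday.

Saturday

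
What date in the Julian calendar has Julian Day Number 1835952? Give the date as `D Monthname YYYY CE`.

25 July 314 CE

The proleptic Gregorian equivalent of JDN 1835952 is 26 July 314.
In the Julian calendar that day is 25 July 314 CE.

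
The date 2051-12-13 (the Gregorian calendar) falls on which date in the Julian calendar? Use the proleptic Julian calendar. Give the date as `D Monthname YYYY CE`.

30 November 2051 CE

For dates in this range the Gregorian date is 13 days ahead of the Julian.
13 December 2051 Gregorian − 13 days → 30 November 2051 Julian.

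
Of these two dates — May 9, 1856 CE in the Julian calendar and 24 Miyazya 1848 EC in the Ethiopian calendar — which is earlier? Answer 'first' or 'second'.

second

The two dates have Julian Day Numbers 2399091 and 2399071 respectively.
Since 2399071 < 2399091, the second date comes first.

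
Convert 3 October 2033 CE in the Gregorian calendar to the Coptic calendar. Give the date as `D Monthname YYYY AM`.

Julian Day Number of the source date = 2463874.
Converting JDN 2463874 to the Coptic calendar gives 23 Thout 1750 AM.

23 Thout 1750 AM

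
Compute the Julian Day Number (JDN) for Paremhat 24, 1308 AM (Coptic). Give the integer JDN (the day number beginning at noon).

Equivalently 30 March 1592 (Gregorian).
JDN 2451545 is 1 January 2000 CE (Gregorian); the target day is −148930 days from there, so JDN = 2302615.

2302615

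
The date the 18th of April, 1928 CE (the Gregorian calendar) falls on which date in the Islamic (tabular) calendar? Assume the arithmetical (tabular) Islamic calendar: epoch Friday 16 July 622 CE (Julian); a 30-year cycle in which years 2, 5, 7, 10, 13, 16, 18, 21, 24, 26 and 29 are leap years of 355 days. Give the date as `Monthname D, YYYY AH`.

Both dates share Julian Day Number 2425355; in the tabular Islamic calendar that is 27 Shawwal 1346 AH.

Shawwal 27, 1346 AH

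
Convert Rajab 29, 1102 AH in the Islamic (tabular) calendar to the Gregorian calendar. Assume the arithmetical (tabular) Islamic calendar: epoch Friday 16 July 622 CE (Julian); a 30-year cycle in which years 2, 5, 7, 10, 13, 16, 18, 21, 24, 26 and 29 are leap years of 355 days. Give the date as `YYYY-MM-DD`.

Julian Day Number of the source date = 2338803.
Converting JDN 2338803 to the Gregorian calendar gives 28 April 1691 CE.

1691-04-28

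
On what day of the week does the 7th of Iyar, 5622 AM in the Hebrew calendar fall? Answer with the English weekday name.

Wednesday

Equivalently 7 May 1862 Gregorian, JDN 2401268.
Since JDN mod 7 = 2 (0 = Monday), the day is Wednesday.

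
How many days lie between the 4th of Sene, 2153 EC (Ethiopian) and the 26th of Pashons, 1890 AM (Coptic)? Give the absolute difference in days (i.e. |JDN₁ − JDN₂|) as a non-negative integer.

4740

First date → JDN 2510512; second date → JDN 2515252.
The interval is |2510512 − 2515252| = 4740 days.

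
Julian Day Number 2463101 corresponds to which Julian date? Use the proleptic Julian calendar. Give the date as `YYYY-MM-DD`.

2031-08-09

The Gregorian equivalent of JDN 2463101 is 22 August 2031.
In the Julian calendar that day is 2031-08-09.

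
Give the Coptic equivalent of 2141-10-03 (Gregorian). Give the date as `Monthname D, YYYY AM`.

Thout 22, 1858 AM

Both dates share Julian Day Number 2503320; in the Coptic calendar that is 22 Thout 1858 AM.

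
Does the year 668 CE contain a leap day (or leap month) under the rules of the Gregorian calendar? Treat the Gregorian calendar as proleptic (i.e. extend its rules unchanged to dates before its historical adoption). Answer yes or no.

668 is divisible by 4 and not by 100, so it is a leap year.

yes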